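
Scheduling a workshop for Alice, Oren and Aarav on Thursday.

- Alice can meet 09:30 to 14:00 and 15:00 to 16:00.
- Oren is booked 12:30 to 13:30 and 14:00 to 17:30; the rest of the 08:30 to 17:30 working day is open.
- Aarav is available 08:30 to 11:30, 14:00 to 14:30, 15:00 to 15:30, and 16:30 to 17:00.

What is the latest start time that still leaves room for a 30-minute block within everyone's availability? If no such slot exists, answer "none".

Oren free within 08:30–17:30: 08:30–12:30, 13:30–14:00.
Alice ∩ Oren: 09:30–12:30, 13:30–14:00.
Alice ∩ Oren ∩ Aarav: 09:30–11:30.
Windows ≥ 30 min: 09:30–11:30.
Latest start in the last window 09:30–11:30 is 11:30 − 30 min = 11:00.

11:00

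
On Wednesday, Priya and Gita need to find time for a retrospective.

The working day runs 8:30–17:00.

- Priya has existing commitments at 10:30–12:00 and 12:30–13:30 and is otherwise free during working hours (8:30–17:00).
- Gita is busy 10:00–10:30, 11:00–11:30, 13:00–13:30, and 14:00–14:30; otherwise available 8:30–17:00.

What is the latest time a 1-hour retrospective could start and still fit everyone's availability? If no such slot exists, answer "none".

16:00

Priya free within 08:30–17:00: 08:30–10:30, 12:00–12:30, 13:30–17:00.
Gita free within 08:30–17:00: 08:30–10:00, 10:30–11:00, 11:30–13:00, 13:30–14:00, 14:30–17:00.
Priya ∩ Gita: 08:30–10:00, 12:00–12:30, 13:30–14:00, 14:30–17:00.
Windows ≥ 60 min: 08:30–10:00, 14:30–17:00.
Latest start in the last window 14:30–17:00 is 17:00 − 60 min = 16:00.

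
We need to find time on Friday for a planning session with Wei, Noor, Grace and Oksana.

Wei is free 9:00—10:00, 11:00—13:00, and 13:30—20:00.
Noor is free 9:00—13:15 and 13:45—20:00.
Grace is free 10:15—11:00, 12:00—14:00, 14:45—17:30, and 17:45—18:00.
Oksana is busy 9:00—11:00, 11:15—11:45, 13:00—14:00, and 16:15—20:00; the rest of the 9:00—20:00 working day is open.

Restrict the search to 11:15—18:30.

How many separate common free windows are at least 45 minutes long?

2

Oksana free within 09:00–20:00: 11:00–11:15, 11:45–13:00, 14:00–16:15.
Wei ∩ Noor: 09:00–10:00, 11:00–13:00, 13:45–20:00.
Wei ∩ Noor ∩ Grace: 12:00–13:00, 13:45–14:00, 14:45–17:30, 17:45–18:00.
Wei ∩ Noor ∩ Grace ∩ Oksana: 12:00–13:00, 14:45–16:15.
Restricted to 11:15–18:30: 12:00–13:00, 14:45–16:15.
Windows ≥ 45 min: 12:00–13:00, 14:45–16:15.
That's 2 windows.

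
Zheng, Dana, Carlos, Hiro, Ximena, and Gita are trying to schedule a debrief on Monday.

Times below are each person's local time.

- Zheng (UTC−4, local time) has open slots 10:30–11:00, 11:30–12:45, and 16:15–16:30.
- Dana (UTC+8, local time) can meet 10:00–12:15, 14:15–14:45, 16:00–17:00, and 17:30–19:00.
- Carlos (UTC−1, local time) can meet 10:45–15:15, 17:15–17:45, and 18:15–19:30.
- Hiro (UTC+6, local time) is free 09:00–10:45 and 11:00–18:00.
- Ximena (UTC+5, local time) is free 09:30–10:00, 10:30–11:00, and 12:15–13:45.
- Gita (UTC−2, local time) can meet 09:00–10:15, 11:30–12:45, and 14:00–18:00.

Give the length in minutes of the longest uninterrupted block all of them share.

Zheng → UTC: 14:30–15:00, 15:30–16:45, 20:15–20:30.
Dana → UTC: 02:00–04:15, 06:15–06:45, 08:00–09:00, 09:30–11:00.
Carlos → UTC: 11:45–16:15, 18:15–18:45, 19:15–20:30.
Hiro → UTC: 03:00–04:45, 05:00–12:00.
Ximena → UTC: 04:30–05:00, 05:30–06:00, 07:15–08:45.
Gita → UTC: 11:00–12:15, 13:30–14:45, 16:00–20:00.
Zheng ∩ Dana: (none).
Zheng ∩ Dana ∩ Carlos: (none).
Zheng ∩ Dana ∩ Carlos ∩ Hiro: (none).
Zheng ∩ Dana ∩ Carlos ∩ Hiro ∩ Ximena: (none).
Zheng ∩ Dana ∩ Carlos ∩ Hiro ∩ Ximena ∩ Gita: (none).
No common window.

0 minutes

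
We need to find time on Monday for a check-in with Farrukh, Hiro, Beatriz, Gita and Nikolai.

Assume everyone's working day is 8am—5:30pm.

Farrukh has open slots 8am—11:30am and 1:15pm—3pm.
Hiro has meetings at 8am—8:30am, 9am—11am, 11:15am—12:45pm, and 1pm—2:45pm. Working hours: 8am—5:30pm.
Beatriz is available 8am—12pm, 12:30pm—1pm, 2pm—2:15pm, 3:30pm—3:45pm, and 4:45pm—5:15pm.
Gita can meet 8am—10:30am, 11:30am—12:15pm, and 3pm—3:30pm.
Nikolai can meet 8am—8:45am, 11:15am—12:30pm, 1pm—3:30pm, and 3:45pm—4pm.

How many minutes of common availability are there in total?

Hiro free within 08:00–17:30: 08:30–09:00, 11:00–11:15, 12:45–13:00, 14:45–17:30.
Farrukh ∩ Hiro: 08:30–09:00, 11:00–11:15, 14:45–15:00.
Farrukh ∩ Hiro ∩ Beatriz: 08:30–09:00, 11:00–11:15.
Farrukh ∩ Hiro ∩ Beatriz ∩ Gita: 08:30–09:00.
Farrukh ∩ Hiro ∩ Beatriz ∩ Gita ∩ Nikolai: 08:30–08:45.
Total common minutes: 15.

15 minutes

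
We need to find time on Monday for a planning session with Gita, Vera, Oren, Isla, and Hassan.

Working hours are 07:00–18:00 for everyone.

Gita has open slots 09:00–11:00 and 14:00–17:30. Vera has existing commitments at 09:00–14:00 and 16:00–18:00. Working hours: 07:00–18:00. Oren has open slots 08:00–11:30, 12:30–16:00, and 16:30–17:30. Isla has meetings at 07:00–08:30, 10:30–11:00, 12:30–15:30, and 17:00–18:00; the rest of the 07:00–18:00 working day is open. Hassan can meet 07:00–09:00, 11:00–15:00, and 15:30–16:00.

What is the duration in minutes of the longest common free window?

30 minutes

Vera free within 07:00–18:00: 07:00–09:00, 14:00–16:00.
Isla free within 07:00–18:00: 08:30–10:30, 11:00–12:30, 15:30–17:00.
Gita ∩ Vera: 14:00–16:00.
Gita ∩ Vera ∩ Oren: 14:00–16:00.
Gita ∩ Vera ∩ Oren ∩ Isla: 15:30–16:00.
Gita ∩ Vera ∩ Oren ∩ Isla ∩ Hassan: 15:30–16:00.
Single common window of 30 minutes.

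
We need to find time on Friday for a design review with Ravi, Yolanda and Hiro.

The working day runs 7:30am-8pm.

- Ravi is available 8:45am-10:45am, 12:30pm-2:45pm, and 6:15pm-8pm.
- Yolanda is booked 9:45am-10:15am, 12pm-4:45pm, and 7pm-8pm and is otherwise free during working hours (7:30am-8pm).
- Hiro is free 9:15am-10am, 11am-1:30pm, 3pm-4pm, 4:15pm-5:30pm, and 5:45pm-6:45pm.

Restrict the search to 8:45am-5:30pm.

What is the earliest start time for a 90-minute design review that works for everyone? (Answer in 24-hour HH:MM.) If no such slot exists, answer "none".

Yolanda free within 07:30–20:00: 07:30–09:45, 10:15–12:00, 16:45–19:00.
Ravi ∩ Yolanda: 08:45–09:45, 10:15–10:45, 18:15–19:00.
Ravi ∩ Yolanda ∩ Hiro: 09:15–09:45, 18:15–18:45.
Restricted to 08:45–17:30: 09:15–09:45.
Windows ≥ 90 min: (none).

none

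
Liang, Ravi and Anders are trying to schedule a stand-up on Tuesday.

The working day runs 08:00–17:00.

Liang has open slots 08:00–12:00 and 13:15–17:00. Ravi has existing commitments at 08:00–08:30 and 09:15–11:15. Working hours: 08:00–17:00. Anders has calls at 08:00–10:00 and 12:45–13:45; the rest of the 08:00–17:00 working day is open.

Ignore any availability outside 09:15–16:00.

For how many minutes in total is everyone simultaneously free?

180 minutes

Ravi free within 08:00–17:00: 08:30–09:15, 11:15–17:00.
Anders free within 08:00–17:00: 10:00–12:45, 13:45–17:00.
Liang ∩ Ravi: 08:30–09:15, 11:15–12:00, 13:15–17:00.
Liang ∩ Ravi ∩ Anders: 11:15–12:00, 13:45–17:00.
Restricted to 09:15–16:00: 11:15–12:00, 13:45–16:00.
Total common minutes: 45 + 135 = 180.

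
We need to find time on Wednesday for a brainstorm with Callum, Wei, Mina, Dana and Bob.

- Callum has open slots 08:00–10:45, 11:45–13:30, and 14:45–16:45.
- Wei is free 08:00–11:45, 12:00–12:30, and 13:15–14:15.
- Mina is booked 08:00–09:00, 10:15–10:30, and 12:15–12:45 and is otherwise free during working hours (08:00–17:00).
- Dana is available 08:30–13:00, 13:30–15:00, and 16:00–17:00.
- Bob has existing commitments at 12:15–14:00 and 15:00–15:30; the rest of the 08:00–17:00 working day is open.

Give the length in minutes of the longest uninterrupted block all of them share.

75 minutes

Mina free within 08:00–17:00: 09:00–10:15, 10:30–12:15, 12:45–17:00.
Bob free within 08:00–17:00: 08:00–12:15, 14:00–15:00, 15:30–17:00.
Callum ∩ Wei: 08:00–10:45, 12:00–12:30, 13:15–13:30.
Callum ∩ Wei ∩ Mina: 09:00–10:15, 10:30–10:45, 12:00–12:15, 13:15–13:30.
Callum ∩ Wei ∩ Mina ∩ Dana: 09:00–10:15, 10:30–10:45, 12:00–12:15.
Callum ∩ Wei ∩ Mina ∩ Dana ∩ Bob: 09:00–10:15, 10:30–10:45, 12:00–12:15.
Common window lengths: 75, 15, 15 min; longest is 75.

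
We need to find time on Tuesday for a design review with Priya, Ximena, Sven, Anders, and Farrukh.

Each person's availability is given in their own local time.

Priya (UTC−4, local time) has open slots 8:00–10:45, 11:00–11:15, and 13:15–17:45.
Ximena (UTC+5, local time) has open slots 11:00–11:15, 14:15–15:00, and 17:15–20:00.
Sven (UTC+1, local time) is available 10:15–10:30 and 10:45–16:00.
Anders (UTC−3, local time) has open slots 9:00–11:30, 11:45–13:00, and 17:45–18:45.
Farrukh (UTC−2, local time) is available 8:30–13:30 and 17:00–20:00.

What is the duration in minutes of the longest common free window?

Priya → UTC: 12:00–14:45, 15:00–15:15, 17:15–21:45.
Ximena → UTC: 06:00–06:15, 09:15–10:00, 12:15–15:00.
Sven → UTC: 09:15–09:30, 09:45–15:00.
Anders → UTC: 12:00–14:30, 14:45–16:00, 20:45–21:45.
Farrukh → UTC: 10:30–15:30, 19:00–22:00.
Priya ∩ Ximena: 12:15–14:45.
Priya ∩ Ximena ∩ Sven: 12:15–14:45.
Priya ∩ Ximena ∩ Sven ∩ Anders: 12:15–14:30.
Priya ∩ Ximena ∩ Sven ∩ Anders ∩ Farrukh: 12:15–14:30.
Single common window of 135 minutes.

135 minutes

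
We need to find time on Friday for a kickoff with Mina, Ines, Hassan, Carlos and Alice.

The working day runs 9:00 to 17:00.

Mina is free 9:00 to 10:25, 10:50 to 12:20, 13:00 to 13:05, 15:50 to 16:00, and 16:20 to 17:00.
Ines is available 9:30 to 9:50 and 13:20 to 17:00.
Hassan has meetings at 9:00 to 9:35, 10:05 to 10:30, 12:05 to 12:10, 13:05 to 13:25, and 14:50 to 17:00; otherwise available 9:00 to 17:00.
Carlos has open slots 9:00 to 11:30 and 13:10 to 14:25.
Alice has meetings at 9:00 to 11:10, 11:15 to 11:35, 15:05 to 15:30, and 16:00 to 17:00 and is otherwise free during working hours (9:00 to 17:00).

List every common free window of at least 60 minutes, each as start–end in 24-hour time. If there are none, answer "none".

none

Hassan free within 09:00–17:00: 09:35–10:05, 10:30–12:05, 12:10–13:05, 13:25–14:50.
Alice free within 09:00–17:00: 11:10–11:15, 11:35–15:05, 15:30–16:00.
Mina ∩ Ines: 09:30–09:50, 15:50–16:00, 16:20–17:00.
Mina ∩ Ines ∩ Hassan: 09:35–09:50.
Mina ∩ Ines ∩ Hassan ∩ Carlos: 09:35–09:50.
Mina ∩ Ines ∩ Hassan ∩ Carlos ∩ Alice: (none).
Windows ≥ 60 min: (none).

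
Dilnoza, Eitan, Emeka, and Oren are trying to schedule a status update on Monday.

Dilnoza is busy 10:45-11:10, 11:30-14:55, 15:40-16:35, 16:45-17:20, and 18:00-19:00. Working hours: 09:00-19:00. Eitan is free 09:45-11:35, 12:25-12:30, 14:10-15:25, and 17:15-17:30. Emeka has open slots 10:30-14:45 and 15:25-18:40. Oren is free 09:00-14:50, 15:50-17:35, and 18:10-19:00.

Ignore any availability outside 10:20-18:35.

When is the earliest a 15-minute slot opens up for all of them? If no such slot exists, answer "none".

Dilnoza free within 09:00–19:00: 09:00–10:45, 11:10–11:30, 14:55–15:40, 16:35–16:45, 17:20–18:00.
Dilnoza ∩ Eitan: 09:45–10:45, 11:10–11:30, 14:55–15:25, 17:20–17:30.
Dilnoza ∩ Eitan ∩ Emeka: 10:30–10:45, 11:10–11:30, 17:20–17:30.
Dilnoza ∩ Eitan ∩ Emeka ∩ Oren: 10:30–10:45, 11:10–11:30, 17:20–17:30.
Restricted to 10:20–18:35: 10:30–10:45, 11:10–11:30, 17:20–17:30.
Windows ≥ 15 min: 10:30–10:45, 11:10–11:30.
Earliest such window starts at 10:30.

10:30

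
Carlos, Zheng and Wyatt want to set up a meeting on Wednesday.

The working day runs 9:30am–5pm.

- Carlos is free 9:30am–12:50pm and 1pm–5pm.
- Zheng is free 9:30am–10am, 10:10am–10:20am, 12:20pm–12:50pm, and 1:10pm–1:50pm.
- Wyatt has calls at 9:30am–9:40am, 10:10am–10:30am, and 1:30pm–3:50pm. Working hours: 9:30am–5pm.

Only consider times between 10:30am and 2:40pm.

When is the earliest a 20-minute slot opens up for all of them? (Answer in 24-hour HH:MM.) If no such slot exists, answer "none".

12:20

Wyatt free within 09:30–17:00: 09:40–10:10, 10:30–13:30, 15:50–17:00.
Carlos ∩ Zheng: 09:30–10:00, 10:10–10:20, 12:20–12:50, 13:10–13:50.
Carlos ∩ Zheng ∩ Wyatt: 09:40–10:00, 12:20–12:50, 13:10–13:30.
Restricted to 10:30–14:40: 12:20–12:50, 13:10–13:30.
Windows ≥ 20 min: 12:20–12:50, 13:10–13:30.
Earliest such window starts at 12:20.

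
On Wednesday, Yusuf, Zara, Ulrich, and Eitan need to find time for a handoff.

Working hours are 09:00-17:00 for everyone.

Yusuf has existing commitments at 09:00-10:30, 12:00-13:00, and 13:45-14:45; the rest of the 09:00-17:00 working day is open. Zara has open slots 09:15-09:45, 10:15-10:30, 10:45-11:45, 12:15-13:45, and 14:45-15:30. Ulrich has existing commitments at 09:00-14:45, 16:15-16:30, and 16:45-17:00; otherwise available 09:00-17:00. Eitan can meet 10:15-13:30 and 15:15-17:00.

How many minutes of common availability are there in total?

Yusuf free within 09:00–17:00: 10:30–12:00, 13:00–13:45, 14:45–17:00.
Ulrich free within 09:00–17:00: 14:45–16:15, 16:30–16:45.
Yusuf ∩ Zara: 10:45–11:45, 13:00–13:45, 14:45–15:30.
Yusuf ∩ Zara ∩ Ulrich: 14:45–15:30.
Yusuf ∩ Zara ∩ Ulrich ∩ Eitan: 15:15–15:30.
Total common minutes: 15.

15 minutes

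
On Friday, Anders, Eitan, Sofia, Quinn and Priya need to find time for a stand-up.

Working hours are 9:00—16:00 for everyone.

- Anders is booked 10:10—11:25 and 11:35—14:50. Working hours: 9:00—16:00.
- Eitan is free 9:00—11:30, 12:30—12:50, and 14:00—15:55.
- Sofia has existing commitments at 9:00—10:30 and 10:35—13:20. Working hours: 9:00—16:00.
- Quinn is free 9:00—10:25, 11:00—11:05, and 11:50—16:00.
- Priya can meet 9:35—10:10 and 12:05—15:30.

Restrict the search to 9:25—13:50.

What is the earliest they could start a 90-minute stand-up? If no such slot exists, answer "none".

none

Anders free within 09:00–16:00: 09:00–10:10, 11:25–11:35, 14:50–16:00.
Sofia free within 09:00–16:00: 10:30–10:35, 13:20–16:00.
Anders ∩ Eitan: 09:00–10:10, 11:25–11:30, 14:50–15:55.
Anders ∩ Eitan ∩ Sofia: 14:50–15:55.
Anders ∩ Eitan ∩ Sofia ∩ Quinn: 14:50–15:55.
Anders ∩ Eitan ∩ Sofia ∩ Quinn ∩ Priya: 14:50–15:30.
Restricted to 09:25–13:50: (none).
Windows ≥ 90 min: (none).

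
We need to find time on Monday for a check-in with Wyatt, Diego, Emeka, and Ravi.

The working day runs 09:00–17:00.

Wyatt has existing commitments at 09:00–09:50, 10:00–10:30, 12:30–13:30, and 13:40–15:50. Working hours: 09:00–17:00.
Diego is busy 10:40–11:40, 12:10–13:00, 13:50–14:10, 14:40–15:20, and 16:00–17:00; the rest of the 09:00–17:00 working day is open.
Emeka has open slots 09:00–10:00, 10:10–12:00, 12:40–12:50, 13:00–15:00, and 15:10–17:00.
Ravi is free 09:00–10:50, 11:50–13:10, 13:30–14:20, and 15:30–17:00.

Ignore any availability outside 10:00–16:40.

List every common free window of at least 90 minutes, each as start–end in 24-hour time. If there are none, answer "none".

none

Wyatt free within 09:00–17:00: 09:50–10:00, 10:30–12:30, 13:30–13:40, 15:50–17:00.
Diego free within 09:00–17:00: 09:00–10:40, 11:40–12:10, 13:00–13:50, 14:10–14:40, 15:20–16:00.
Wyatt ∩ Diego: 09:50–10:00, 10:30–10:40, 11:40–12:10, 13:30–13:40, 15:50–16:00.
Wyatt ∩ Diego ∩ Emeka: 09:50–10:00, 10:30–10:40, 11:40–12:00, 13:30–13:40, 15:50–16:00.
Wyatt ∩ Diego ∩ Emeka ∩ Ravi: 09:50–10:00, 10:30–10:40, 11:50–12:00, 13:30–13:40, 15:50–16:00.
Restricted to 10:00–16:40: 10:30–10:40, 11:50–12:00, 13:30–13:40, 15:50–16:00.
Windows ≥ 90 min: (none).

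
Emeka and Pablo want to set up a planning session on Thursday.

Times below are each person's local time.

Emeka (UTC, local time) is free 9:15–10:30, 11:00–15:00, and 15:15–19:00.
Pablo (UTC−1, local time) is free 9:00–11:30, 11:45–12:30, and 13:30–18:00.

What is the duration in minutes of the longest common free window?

Emeka → UTC: 09:15–10:30, 11:00–15:00, 15:15–19:00.
Pablo → UTC: 10:00–12:30, 12:45–13:30, 14:30–19:00.
Emeka ∩ Pablo: 10:00–10:30, 11:00–12:30, 12:45–13:30, 14:30–15:00, 15:15–19:00.
Common window lengths: 30, 90, 45, 30, 225 min; longest is 225.

225 minutes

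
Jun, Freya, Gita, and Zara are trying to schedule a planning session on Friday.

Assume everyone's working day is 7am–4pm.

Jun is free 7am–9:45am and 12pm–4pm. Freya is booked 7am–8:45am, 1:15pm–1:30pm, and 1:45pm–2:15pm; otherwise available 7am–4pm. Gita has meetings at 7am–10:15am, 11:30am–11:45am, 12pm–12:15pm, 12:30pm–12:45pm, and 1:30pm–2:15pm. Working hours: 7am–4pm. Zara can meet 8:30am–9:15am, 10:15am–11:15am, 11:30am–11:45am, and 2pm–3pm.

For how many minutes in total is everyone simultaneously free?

Freya free within 07:00–16:00: 08:45–13:15, 13:30–13:45, 14:15–16:00.
Gita free within 07:00–16:00: 10:15–11:30, 11:45–12:00, 12:15–12:30, 12:45–13:30, 14:15–16:00.
Jun ∩ Freya: 08:45–09:45, 12:00–13:15, 13:30–13:45, 14:15–16:00.
Jun ∩ Freya ∩ Gita: 12:15–12:30, 12:45–13:15, 14:15–16:00.
Jun ∩ Freya ∩ Gita ∩ Zara: 14:15–15:00.
Total common minutes: 45.

45 minutes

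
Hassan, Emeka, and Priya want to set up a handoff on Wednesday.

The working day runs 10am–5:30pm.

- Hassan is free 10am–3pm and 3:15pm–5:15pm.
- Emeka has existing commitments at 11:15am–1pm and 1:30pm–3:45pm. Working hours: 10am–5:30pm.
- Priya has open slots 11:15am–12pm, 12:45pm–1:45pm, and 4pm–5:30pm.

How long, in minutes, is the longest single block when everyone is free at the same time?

Emeka free within 10:00–17:30: 10:00–11:15, 13:00–13:30, 15:45–17:30.
Hassan ∩ Emeka: 10:00–11:15, 13:00–13:30, 15:45–17:15.
Hassan ∩ Emeka ∩ Priya: 13:00–13:30, 16:00–17:15.
Common window lengths: 30, 75 min; longest is 75.

75 minutes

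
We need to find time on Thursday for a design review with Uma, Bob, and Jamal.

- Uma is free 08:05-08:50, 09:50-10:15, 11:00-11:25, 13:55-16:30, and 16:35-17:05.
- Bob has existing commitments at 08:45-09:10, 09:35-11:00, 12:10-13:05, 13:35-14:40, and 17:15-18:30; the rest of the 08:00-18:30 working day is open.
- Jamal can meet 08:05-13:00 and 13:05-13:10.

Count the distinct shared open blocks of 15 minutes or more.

Bob free within 08:00–18:30: 08:00–08:45, 09:10–09:35, 11:00–12:10, 13:05–13:35, 14:40–17:15.
Uma ∩ Bob: 08:05–08:45, 11:00–11:25, 14:40–16:30, 16:35–17:05.
Uma ∩ Bob ∩ Jamal: 08:05–08:45, 11:00–11:25.
Windows ≥ 15 min: 08:05–08:45, 11:00–11:25.
That's 2 windows.

2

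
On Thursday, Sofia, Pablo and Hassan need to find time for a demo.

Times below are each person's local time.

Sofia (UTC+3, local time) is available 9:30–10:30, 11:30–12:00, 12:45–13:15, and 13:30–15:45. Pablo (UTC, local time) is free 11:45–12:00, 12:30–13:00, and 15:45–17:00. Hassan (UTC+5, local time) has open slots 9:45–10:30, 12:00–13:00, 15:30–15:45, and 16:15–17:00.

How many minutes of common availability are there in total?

Sofia → UTC: 06:30–07:30, 08:30–09:00, 09:45–10:15, 10:30–12:45.
Pablo → UTC: 11:45–12:00, 12:30–13:00, 15:45–17:00.
Hassan → UTC: 04:45–05:30, 07:00–08:00, 10:30–10:45, 11:15–12:00.
Sofia ∩ Pablo: 11:45–12:00, 12:30–12:45.
Sofia ∩ Pablo ∩ Hassan: 11:45–12:00.
Total common minutes: 15.

15 minutes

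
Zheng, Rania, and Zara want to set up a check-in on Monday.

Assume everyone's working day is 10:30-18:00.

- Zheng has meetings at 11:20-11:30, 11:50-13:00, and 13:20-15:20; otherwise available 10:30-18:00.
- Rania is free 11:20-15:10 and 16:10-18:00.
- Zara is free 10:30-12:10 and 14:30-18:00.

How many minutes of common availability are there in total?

Zheng free within 10:30–18:00: 10:30–11:20, 11:30–11:50, 13:00–13:20, 15:20–18:00.
Zheng ∩ Rania: 11:30–11:50, 13:00–13:20, 16:10–18:00.
Zheng ∩ Rania ∩ Zara: 11:30–11:50, 16:10–18:00.
Total common minutes: 20 + 110 = 130.

130 minutes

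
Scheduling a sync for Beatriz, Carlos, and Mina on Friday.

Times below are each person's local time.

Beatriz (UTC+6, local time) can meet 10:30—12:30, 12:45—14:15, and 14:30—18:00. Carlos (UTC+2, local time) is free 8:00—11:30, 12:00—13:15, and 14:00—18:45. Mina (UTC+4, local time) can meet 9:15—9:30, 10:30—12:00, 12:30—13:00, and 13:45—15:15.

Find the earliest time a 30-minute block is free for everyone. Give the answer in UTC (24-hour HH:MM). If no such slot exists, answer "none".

Beatriz → UTC: 04:30–06:30, 06:45–08:15, 08:30–12:00.
Carlos → UTC: 06:00–09:30, 10:00–11:15, 12:00–16:45.
Mina → UTC: 05:15–05:30, 06:30–08:00, 08:30–09:00, 09:45–11:15.
Beatriz ∩ Carlos: 06:00–06:30, 06:45–08:15, 08:30–09:30, 10:00–11:15.
Beatriz ∩ Carlos ∩ Mina: 06:45–08:00, 08:30–09:00, 10:00–11:15.
Windows ≥ 30 min: 06:45–08:00, 08:30–09:00, 10:00–11:15.
Earliest such window starts at 06:45.

06:45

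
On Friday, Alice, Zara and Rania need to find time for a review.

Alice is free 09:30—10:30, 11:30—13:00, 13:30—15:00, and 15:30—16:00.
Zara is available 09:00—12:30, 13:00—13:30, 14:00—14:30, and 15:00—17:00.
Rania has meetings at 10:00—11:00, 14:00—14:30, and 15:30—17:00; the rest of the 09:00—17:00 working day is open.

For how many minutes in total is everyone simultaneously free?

Rania free within 09:00–17:00: 09:00–10:00, 11:00–14:00, 14:30–15:30.
Alice ∩ Zara: 09:30–10:30, 11:30–12:30, 14:00–14:30, 15:30–16:00.
Alice ∩ Zara ∩ Rania: 09:30–10:00, 11:30–12:30.
Total common minutes: 30 + 60 = 90.

90 minutes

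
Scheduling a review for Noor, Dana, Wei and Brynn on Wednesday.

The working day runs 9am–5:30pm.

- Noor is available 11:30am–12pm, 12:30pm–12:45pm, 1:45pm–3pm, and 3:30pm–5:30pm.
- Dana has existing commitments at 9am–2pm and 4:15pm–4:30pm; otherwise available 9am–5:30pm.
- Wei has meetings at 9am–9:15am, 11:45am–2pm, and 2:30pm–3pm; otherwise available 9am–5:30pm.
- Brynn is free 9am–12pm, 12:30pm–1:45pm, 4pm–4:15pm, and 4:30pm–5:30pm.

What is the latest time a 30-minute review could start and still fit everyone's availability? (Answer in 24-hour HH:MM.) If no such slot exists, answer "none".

Dana free within 09:00–17:30: 14:00–16:15, 16:30–17:30.
Wei free within 09:00–17:30: 09:15–11:45, 14:00–14:30, 15:00–17:30.
Noor ∩ Dana: 14:00–15:00, 15:30–16:15, 16:30–17:30.
Noor ∩ Dana ∩ Wei: 14:00–14:30, 15:30–16:15, 16:30–17:30.
Noor ∩ Dana ∩ Wei ∩ Brynn: 16:00–16:15, 16:30–17:30.
Windows ≥ 30 min: 16:30–17:30.
Latest start in the last window 16:30–17:30 is 17:30 − 30 min = 17:00.

17:00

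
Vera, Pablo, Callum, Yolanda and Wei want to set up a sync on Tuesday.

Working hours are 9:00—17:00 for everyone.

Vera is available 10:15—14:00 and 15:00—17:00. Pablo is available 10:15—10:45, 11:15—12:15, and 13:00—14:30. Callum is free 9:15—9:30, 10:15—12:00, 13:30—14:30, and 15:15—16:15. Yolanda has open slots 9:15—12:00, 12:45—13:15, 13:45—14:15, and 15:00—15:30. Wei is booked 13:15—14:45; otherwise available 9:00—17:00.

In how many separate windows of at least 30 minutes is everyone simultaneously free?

Wei free within 09:00–17:00: 09:00–13:15, 14:45–17:00.
Vera ∩ Pablo: 10:15–10:45, 11:15–12:15, 13:00–14:00.
Vera ∩ Pablo ∩ Callum: 10:15–10:45, 11:15–12:00, 13:30–14:00.
Vera ∩ Pablo ∩ Callum ∩ Yolanda: 10:15–10:45, 11:15–12:00, 13:45–14:00.
Vera ∩ Pablo ∩ Callum ∩ Yolanda ∩ Wei: 10:15–10:45, 11:15–12:00.
Windows ≥ 30 min: 10:15–10:45, 11:15–12:00.
That's 2 windows.

2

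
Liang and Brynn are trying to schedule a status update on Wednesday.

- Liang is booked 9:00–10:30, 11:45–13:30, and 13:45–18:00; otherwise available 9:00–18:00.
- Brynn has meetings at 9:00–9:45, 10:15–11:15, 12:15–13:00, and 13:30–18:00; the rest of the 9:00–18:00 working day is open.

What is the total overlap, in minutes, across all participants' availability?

30 minutes

Liang free within 09:00–18:00: 10:30–11:45, 13:30–13:45.
Brynn free within 09:00–18:00: 09:45–10:15, 11:15–12:15, 13:00–13:30.
Liang ∩ Brynn: 11:15–11:45.
Total common minutes: 30.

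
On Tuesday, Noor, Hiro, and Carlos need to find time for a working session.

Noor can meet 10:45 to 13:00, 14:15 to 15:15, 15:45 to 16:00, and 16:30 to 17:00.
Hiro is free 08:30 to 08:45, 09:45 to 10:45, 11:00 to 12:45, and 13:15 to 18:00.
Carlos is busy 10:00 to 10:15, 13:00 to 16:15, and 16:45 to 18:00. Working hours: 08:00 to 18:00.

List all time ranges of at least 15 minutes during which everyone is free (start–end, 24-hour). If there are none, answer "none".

Carlos free within 08:00–18:00: 08:00–10:00, 10:15–13:00, 16:15–16:45.
Noor ∩ Hiro: 11:00–12:45, 14:15–15:15, 15:45–16:00, 16:30–17:00.
Noor ∩ Hiro ∩ Carlos: 11:00–12:45, 16:30–16:45.
Windows ≥ 15 min: 11:00–12:45, 16:30–16:45.

11:00–12:45, 16:30–16:45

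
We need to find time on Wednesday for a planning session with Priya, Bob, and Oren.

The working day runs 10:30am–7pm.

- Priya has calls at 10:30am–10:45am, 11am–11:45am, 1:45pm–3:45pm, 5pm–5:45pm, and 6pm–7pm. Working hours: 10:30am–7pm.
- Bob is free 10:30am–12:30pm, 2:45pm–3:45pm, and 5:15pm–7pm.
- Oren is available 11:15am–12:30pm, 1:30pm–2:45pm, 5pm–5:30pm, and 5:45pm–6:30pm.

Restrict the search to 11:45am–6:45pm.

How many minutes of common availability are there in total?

60 minutes

Priya free within 10:30–19:00: 10:45–11:00, 11:45–13:45, 15:45–17:00, 17:45–18:00.
Priya ∩ Bob: 10:45–11:00, 11:45–12:30, 17:45–18:00.
Priya ∩ Bob ∩ Oren: 11:45–12:30, 17:45–18:00.
Restricted to 11:45–18:45: 11:45–12:30, 17:45–18:00.
Total common minutes: 45 + 15 = 60.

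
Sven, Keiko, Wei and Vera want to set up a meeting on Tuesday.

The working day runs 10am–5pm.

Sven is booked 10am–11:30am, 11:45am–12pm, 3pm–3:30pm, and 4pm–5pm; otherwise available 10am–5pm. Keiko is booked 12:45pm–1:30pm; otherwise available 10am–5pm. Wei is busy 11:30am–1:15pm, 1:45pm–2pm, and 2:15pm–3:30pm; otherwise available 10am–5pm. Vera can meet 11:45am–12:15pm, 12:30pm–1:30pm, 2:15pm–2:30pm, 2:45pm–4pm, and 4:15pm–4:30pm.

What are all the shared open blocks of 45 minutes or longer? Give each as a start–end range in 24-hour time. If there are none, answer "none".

Sven free within 10:00–17:00: 11:30–11:45, 12:00–15:00, 15:30–16:00.
Keiko free within 10:00–17:00: 10:00–12:45, 13:30–17:00.
Wei free within 10:00–17:00: 10:00–11:30, 13:15–13:45, 14:00–14:15, 15:30–17:00.
Sven ∩ Keiko: 11:30–11:45, 12:00–12:45, 13:30–15:00, 15:30–16:00.
Sven ∩ Keiko ∩ Wei: 13:30–13:45, 14:00–14:15, 15:30–16:00.
Sven ∩ Keiko ∩ Wei ∩ Vera: 15:30–16:00.
Windows ≥ 45 min: (none).

none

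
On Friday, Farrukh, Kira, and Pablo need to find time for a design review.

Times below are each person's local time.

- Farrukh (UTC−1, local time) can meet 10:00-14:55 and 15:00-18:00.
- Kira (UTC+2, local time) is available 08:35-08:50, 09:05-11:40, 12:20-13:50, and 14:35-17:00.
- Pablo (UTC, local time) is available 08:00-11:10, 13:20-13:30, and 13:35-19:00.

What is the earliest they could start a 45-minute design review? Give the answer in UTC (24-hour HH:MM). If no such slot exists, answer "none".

13:35

Farrukh → UTC: 11:00–15:55, 16:00–19:00.
Kira → UTC: 06:35–06:50, 07:05–09:40, 10:20–11:50, 12:35–15:00.
Pablo → UTC: 08:00–11:10, 13:20–13:30, 13:35–19:00.
Farrukh ∩ Kira: 11:00–11:50, 12:35–15:00.
Farrukh ∩ Kira ∩ Pablo: 11:00–11:10, 13:20–13:30, 13:35–15:00.
Windows ≥ 45 min: 13:35–15:00.
Earliest such window starts at 13:35.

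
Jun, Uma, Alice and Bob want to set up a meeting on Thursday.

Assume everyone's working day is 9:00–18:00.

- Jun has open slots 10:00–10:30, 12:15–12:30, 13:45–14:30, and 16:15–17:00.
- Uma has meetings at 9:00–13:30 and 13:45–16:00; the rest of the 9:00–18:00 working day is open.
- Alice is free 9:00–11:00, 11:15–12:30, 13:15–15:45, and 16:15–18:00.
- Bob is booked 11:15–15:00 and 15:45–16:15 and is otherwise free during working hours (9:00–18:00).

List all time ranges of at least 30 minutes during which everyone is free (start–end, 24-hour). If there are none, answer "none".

Uma free within 09:00–18:00: 13:30–13:45, 16:00–18:00.
Bob free within 09:00–18:00: 09:00–11:15, 15:00–15:45, 16:15–18:00.
Jun ∩ Uma: 16:15–17:00.
Jun ∩ Uma ∩ Alice: 16:15–17:00.
Jun ∩ Uma ∩ Alice ∩ Bob: 16:15–17:00.
Windows ≥ 30 min: 16:15–17:00.

16:15–17:00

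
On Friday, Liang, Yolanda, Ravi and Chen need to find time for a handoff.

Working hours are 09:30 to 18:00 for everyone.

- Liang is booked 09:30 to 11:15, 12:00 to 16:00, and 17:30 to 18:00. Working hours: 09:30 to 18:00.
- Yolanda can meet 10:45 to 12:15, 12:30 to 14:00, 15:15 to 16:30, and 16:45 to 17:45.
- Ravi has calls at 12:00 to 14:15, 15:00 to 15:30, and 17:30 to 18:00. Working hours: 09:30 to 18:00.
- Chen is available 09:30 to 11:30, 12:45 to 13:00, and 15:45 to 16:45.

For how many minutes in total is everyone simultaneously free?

45 minutes

Liang free within 09:30–18:00: 11:15–12:00, 16:00–17:30.
Ravi free within 09:30–18:00: 09:30–12:00, 14:15–15:00, 15:30–17:30.
Liang ∩ Yolanda: 11:15–12:00, 16:00–16:30, 16:45–17:30.
Liang ∩ Yolanda ∩ Ravi: 11:15–12:00, 16:00–16:30, 16:45–17:30.
Liang ∩ Yolanda ∩ Ravi ∩ Chen: 11:15–11:30, 16:00–16:30.
Total common minutes: 15 + 30 = 45.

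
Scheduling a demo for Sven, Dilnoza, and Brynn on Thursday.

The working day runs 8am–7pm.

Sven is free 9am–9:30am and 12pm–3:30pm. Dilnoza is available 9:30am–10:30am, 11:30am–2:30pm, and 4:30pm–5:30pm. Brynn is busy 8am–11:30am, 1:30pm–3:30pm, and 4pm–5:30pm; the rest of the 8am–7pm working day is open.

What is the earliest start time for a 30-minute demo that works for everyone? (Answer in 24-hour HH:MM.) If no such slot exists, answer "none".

Brynn free within 08:00–19:00: 11:30–13:30, 15:30–16:00, 17:30–19:00.
Sven ∩ Dilnoza: 12:00–14:30.
Sven ∩ Dilnoza ∩ Brynn: 12:00–13:30.
Windows ≥ 30 min: 12:00–13:30.
Earliest such window starts at 12:00.

12:00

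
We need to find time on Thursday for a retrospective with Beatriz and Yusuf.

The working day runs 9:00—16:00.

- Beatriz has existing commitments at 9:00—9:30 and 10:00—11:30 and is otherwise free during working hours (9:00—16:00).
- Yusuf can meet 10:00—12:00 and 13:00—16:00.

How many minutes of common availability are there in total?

210 minutes

Beatriz free within 09:00–16:00: 09:30–10:00, 11:30–16:00.
Beatriz ∩ Yusuf: 11:30–12:00, 13:00–16:00.
Total common minutes: 30 + 180 = 210.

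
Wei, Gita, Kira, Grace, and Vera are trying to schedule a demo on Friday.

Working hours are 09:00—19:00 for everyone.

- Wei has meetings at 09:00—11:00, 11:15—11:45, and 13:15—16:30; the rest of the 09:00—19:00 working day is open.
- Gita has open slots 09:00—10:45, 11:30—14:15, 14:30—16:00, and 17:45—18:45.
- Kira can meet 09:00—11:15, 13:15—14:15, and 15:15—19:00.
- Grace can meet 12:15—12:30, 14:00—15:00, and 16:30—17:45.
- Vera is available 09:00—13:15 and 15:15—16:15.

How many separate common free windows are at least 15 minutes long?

0

Wei free within 09:00–19:00: 11:00–11:15, 11:45–13:15, 16:30–19:00.
Wei ∩ Gita: 11:45–13:15, 17:45–18:45.
Wei ∩ Gita ∩ Kira: 17:45–18:45.
Wei ∩ Gita ∩ Kira ∩ Grace: (none).
Wei ∩ Gita ∩ Kira ∩ Grace ∩ Vera: (none).
Windows ≥ 15 min: (none).
That's 0 windows.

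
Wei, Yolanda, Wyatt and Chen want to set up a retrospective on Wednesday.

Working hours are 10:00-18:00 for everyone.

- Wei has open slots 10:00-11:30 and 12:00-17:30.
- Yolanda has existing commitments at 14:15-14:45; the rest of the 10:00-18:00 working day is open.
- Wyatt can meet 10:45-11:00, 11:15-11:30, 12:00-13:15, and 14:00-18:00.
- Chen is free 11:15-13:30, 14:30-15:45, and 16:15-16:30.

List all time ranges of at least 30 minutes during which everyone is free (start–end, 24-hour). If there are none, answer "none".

Yolanda free within 10:00–18:00: 10:00–14:15, 14:45–18:00.
Wei ∩ Yolanda: 10:00–11:30, 12:00–14:15, 14:45–17:30.
Wei ∩ Yolanda ∩ Wyatt: 10:45–11:00, 11:15–11:30, 12:00–13:15, 14:00–14:15, 14:45–17:30.
Wei ∩ Yolanda ∩ Wyatt ∩ Chen: 11:15–11:30, 12:00–13:15, 14:45–15:45, 16:15–16:30.
Windows ≥ 30 min: 12:00–13:15, 14:45–15:45.

12:00–13:15, 14:45–15:45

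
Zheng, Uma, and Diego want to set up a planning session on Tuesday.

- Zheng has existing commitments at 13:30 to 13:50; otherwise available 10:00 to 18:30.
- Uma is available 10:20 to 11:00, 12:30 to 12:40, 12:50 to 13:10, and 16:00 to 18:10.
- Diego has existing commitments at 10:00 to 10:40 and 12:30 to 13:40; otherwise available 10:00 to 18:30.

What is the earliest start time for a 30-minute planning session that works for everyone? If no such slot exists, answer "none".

Zheng free within 10:00–18:30: 10:00–13:30, 13:50–18:30.
Diego free within 10:00–18:30: 10:40–12:30, 13:40–18:30.
Zheng ∩ Uma: 10:20–11:00, 12:30–12:40, 12:50–13:10, 16:00–18:10.
Zheng ∩ Uma ∩ Diego: 10:40–11:00, 16:00–18:10.
Windows ≥ 30 min: 16:00–18:10.
Earliest such window starts at 16:00.

16:00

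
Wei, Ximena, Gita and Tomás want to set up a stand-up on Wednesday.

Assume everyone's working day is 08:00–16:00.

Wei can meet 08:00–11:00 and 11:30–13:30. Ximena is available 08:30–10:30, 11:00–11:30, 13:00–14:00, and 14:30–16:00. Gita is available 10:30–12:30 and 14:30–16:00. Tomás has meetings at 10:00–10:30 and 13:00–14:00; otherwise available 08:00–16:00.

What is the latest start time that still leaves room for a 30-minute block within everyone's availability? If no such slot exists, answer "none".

Tomás free within 08:00–16:00: 08:00–10:00, 10:30–13:00, 14:00–16:00.
Wei ∩ Ximena: 08:30–10:30, 13:00–13:30.
Wei ∩ Ximena ∩ Gita: (none).
Wei ∩ Ximena ∩ Gita ∩ Tomás: (none).
Windows ≥ 30 min: (none).

none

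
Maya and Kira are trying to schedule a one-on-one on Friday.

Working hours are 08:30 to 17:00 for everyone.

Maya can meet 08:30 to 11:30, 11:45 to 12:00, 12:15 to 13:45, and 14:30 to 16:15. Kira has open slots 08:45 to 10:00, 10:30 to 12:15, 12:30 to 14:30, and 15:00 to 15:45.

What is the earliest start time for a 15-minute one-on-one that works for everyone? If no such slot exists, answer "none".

08:45

Maya ∩ Kira: 08:45–10:00, 10:30–11:30, 11:45–12:00, 12:30–13:45, 15:00–15:45.
Windows ≥ 15 min: 08:45–10:00, 10:30–11:30, 11:45–12:00, 12:30–13:45, 15:00–15:45.
Earliest such window starts at 08:45.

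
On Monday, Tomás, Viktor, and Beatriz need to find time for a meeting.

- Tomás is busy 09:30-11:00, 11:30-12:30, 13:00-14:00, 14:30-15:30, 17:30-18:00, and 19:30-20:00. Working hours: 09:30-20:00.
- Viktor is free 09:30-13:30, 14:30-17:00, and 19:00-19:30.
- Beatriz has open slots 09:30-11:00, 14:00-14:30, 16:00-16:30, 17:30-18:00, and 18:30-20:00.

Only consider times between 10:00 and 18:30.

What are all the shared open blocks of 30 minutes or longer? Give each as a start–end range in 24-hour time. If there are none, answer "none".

Tomás free within 09:30–20:00: 11:00–11:30, 12:30–13:00, 14:00–14:30, 15:30–17:30, 18:00–19:30.
Tomás ∩ Viktor: 11:00–11:30, 12:30–13:00, 15:30–17:00, 19:00–19:30.
Tomás ∩ Viktor ∩ Beatriz: 16:00–16:30, 19:00–19:30.
Restricted to 10:00–18:30: 16:00–16:30.
Windows ≥ 30 min: 16:00–16:30.

16:00–16:30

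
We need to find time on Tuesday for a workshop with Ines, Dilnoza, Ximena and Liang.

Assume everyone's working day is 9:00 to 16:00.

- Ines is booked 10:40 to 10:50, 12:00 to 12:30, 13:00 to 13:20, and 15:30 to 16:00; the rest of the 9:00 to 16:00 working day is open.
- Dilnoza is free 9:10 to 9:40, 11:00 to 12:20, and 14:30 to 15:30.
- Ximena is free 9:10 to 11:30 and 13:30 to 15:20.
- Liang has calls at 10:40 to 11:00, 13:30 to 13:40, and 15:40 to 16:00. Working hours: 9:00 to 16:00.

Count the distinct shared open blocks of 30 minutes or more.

3

Ines free within 09:00–16:00: 09:00–10:40, 10:50–12:00, 12:30–13:00, 13:20–15:30.
Liang free within 09:00–16:00: 09:00–10:40, 11:00–13:30, 13:40–15:40.
Ines ∩ Dilnoza: 09:10–09:40, 11:00–12:00, 14:30–15:30.
Ines ∩ Dilnoza ∩ Ximena: 09:10–09:40, 11:00–11:30, 14:30–15:20.
Ines ∩ Dilnoza ∩ Ximena ∩ Liang: 09:10–09:40, 11:00–11:30, 14:30–15:20.
Windows ≥ 30 min: 09:10–09:40, 11:00–11:30, 14:30–15:20.
That's 3 windows.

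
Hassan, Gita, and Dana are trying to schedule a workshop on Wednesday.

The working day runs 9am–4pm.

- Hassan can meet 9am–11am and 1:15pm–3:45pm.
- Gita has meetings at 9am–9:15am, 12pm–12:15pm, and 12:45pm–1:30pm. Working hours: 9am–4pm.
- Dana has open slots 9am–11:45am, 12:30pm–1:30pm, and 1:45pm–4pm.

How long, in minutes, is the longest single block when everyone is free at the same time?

Gita free within 09:00–16:00: 09:15–12:00, 12:15–12:45, 13:30–16:00.
Hassan ∩ Gita: 09:15–11:00, 13:30–15:45.
Hassan ∩ Gita ∩ Dana: 09:15–11:00, 13:45–15:45.
Common window lengths: 105, 120 min; longest is 120.

120 minutes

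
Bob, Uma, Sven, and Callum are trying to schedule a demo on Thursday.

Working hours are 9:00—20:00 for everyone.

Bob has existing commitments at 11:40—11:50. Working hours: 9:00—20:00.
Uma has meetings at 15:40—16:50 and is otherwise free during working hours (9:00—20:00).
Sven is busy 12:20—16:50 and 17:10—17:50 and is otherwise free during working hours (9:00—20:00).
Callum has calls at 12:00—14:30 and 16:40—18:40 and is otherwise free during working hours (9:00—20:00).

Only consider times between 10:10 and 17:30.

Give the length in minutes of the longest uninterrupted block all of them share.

Bob free within 09:00–20:00: 09:00–11:40, 11:50–20:00.
Uma free within 09:00–20:00: 09:00–15:40, 16:50–20:00.
Sven free within 09:00–20:00: 09:00–12:20, 16:50–17:10, 17:50–20:00.
Callum free within 09:00–20:00: 09:00–12:00, 14:30–16:40, 18:40–20:00.
Bob ∩ Uma: 09:00–11:40, 11:50–15:40, 16:50–20:00.
Bob ∩ Uma ∩ Sven: 09:00–11:40, 11:50–12:20, 16:50–17:10, 17:50–20:00.
Bob ∩ Uma ∩ Sven ∩ Callum: 09:00–11:40, 11:50–12:00, 18:40–20:00.
Restricted to 10:10–17:30: 10:10–11:40, 11:50–12:00.
Common window lengths: 90, 10 min; longest is 90.

90 minutes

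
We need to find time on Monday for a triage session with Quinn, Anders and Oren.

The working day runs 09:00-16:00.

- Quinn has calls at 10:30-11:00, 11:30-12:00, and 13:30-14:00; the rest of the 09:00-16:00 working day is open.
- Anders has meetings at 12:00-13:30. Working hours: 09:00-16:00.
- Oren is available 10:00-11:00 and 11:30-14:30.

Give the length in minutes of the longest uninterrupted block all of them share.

Quinn free within 09:00–16:00: 09:00–10:30, 11:00–11:30, 12:00–13:30, 14:00–16:00.
Anders free within 09:00–16:00: 09:00–12:00, 13:30–16:00.
Quinn ∩ Anders: 09:00–10:30, 11:00–11:30, 14:00–16:00.
Quinn ∩ Anders ∩ Oren: 10:00–10:30, 14:00–14:30.
Common window lengths: 30, 30 min; longest is 30.

30 minutes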